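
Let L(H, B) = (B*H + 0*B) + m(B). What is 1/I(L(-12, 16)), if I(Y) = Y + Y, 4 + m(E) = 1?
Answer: -1/390 ≈ -0.0025641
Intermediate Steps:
m(E) = -3 (m(E) = -4 + 1 = -3)
L(H, B) = -3 + B*H (L(H, B) = (B*H + 0*B) - 3 = (B*H + 0) - 3 = B*H - 3 = -3 + B*H)
I(Y) = 2*Y
1/I(L(-12, 16)) = 1/(2*(-3 + 16*(-12))) = 1/(2*(-3 - 192)) = 1/(2*(-195)) = 1/(-390) = -1/390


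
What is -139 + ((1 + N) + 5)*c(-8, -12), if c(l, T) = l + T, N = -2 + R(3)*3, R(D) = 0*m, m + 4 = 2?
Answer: -219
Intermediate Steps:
m = -2 (m = -4 + 2 = -2)
R(D) = 0 (R(D) = 0*(-2) = 0)
N = -2 (N = -2 + 0*3 = -2 + 0 = -2)
c(l, T) = T + l
-139 + ((1 + N) + 5)*c(-8, -12) = -139 + ((1 - 2) + 5)*(-12 - 8) = -139 + (-1 + 5)*(-20) = -139 + 4*(-20) = -139 - 80 = -219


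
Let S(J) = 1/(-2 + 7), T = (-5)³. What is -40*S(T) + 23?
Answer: 15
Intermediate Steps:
T = -125
S(J) = ⅕ (S(J) = 1/5 = ⅕)
-40*S(T) + 23 = -40*⅕ + 23 = -8 + 23 = 15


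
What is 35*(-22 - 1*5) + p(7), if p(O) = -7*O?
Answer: -994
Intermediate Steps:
35*(-22 - 1*5) + p(7) = 35*(-22 - 1*5) - 7*7 = 35*(-22 - 5) - 49 = 35*(-27) - 49 = -945 - 49 = -994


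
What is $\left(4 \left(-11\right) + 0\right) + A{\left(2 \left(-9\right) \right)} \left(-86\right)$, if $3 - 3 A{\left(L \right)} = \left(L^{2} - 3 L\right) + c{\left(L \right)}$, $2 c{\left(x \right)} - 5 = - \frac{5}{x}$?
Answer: $\frac{582209}{54} \approx 10782.0$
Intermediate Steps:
$c{\left(x \right)} = \frac{5}{2} - \frac{5}{2 x}$ ($c{\left(x \right)} = \frac{5}{2} + \frac{\left(-5\right) \frac{1}{x}}{2} = \frac{5}{2} - \frac{5}{2 x}$)
$A{\left(L \right)} = 1 + L - \frac{L^{2}}{3} - \frac{5 \left(-1 + L\right)}{6 L}$ ($A{\left(L \right)} = 1 - \frac{\left(L^{2} - 3 L\right) + \frac{5 \left(-1 + L\right)}{2 L}}{3} = 1 - \frac{L^{2} - 3 L + \frac{5 \left(-1 + L\right)}{2 L}}{3} = 1 - \left(- L + \frac{L^{2}}{3} + \frac{5 \left(-1 + L\right)}{6 L}\right) = 1 + L - \frac{L^{2}}{3} - \frac{5 \left(-1 + L\right)}{6 L}$)
$\left(4 \left(-11\right) + 0\right) + A{\left(2 \left(-9\right) \right)} \left(-86\right) = \left(4 \left(-11\right) + 0\right) + \left(\frac{1}{6} + 2 \left(-9\right) - \frac{\left(2 \left(-9\right)\right)^{2}}{3} + \frac{5}{6 \cdot 2 \left(-9\right)}\right) \left(-86\right) = \left(-44 + 0\right) + \left(\frac{1}{6} - 18 - \frac{\left(-18\right)^{2}}{3} + \frac{5}{6 \left(-18\right)}\right) \left(-86\right) = -44 + \left(\frac{1}{6} - 18 - 108 + \frac{5}{6} \left(- \frac{1}{18}\right)\right) \left(-86\right) = -44 + \left(\frac{1}{6} - 18 - 108 - \frac{5}{108}\right) \left(-86\right) = -44 - - \frac{584585}{54} = -44 + \frac{584585}{54} = \frac{582209}{54}$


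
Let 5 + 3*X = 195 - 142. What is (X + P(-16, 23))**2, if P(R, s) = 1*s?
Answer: 1521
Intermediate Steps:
X = 16 (X = -5/3 + (195 - 142)/3 = -5/3 + (1/3)*53 = -5/3 + 53/3 = 16)
P(R, s) = s
(X + P(-16, 23))**2 = (16 + 23)**2 = 39**2 = 1521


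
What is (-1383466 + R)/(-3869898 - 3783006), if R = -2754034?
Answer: 1034375/1913226 ≈ 0.54064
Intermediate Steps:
(-1383466 + R)/(-3869898 - 3783006) = (-1383466 - 2754034)/(-3869898 - 3783006) = -4137500/(-7652904) = -4137500*(-1/7652904) = 1034375/1913226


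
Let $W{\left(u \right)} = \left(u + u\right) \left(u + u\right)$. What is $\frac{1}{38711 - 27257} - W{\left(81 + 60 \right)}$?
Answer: $- \frac{910867895}{11454} \approx -79524.0$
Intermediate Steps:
$W{\left(u \right)} = 4 u^{2}$ ($W{\left(u \right)} = 2 u 2 u = 4 u^{2}$)
$\frac{1}{38711 - 27257} - W{\left(81 + 60 \right)} = \frac{1}{38711 - 27257} - 4 \left(81 + 60\right)^{2} = \frac{1}{11454} - 4 \cdot 141^{2} = \frac{1}{11454} - 4 \cdot 19881 = \frac{1}{11454} - 79524 = - \frac{910867895}{11454}$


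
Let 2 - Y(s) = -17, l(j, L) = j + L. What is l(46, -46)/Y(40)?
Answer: 0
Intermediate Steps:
l(j, L) = L + j
Y(s) = 19 (Y(s) = 2 - 1*(-17) = 2 + 17 = 19)
l(46, -46)/Y(40) = (-46 + 46)/19 = 0*(1/19) = 0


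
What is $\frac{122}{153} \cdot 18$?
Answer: $\frac{244}{17} \approx 14.353$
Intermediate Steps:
$\frac{122}{153} \cdot 18 = \frac{244}{17}$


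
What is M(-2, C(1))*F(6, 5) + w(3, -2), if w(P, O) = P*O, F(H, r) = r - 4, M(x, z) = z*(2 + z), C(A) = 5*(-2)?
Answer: 74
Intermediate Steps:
C(A) = -10
F(H, r) = -4 + r
w(P, O) = O*P
M(-2, C(1))*F(6, 5) + w(3, -2) = (-10*(2 - 10))*(-4 + 5) - 2*3 = -10*(-8)*1 - 6 = 80*1 - 6 = 80 - 6 = 74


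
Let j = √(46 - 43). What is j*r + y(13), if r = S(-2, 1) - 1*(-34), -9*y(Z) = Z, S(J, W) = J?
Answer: -13/9 + 32*√3 ≈ 53.981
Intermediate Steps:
j = √3 ≈ 1.7320
y(Z) = -Z/9
r = 32 (r = -2 - 1*(-34) = -2 + 34 = 32)
j*r + y(13) = √3*32 - ⅑*13 = 32*√3 - 13/9 = -13/9 + 32*√3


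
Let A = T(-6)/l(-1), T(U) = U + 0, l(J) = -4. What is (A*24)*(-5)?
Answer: -180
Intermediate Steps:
T(U) = U
A = 3/2 (A = -6/(-4) = -6*(-¼) = 3/2 ≈ 1.5000)
(A*24)*(-5) = ((3/2)*24)*(-5) = 36*(-5) = -180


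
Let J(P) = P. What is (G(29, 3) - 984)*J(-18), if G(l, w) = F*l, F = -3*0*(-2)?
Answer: 17712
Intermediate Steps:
F = 0 (F = 0*(-2) = 0)
G(l, w) = 0 (G(l, w) = 0*l = 0)
(G(29, 3) - 984)*J(-18) = (0 - 984)*(-18) = -984*(-18) = 17712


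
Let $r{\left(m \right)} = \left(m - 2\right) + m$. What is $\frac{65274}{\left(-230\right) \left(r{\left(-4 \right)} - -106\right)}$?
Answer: $- \frac{473}{160} \approx -2.9562$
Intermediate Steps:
$r{\left(m \right)} = -2 + 2 m$ ($r{\left(m \right)} = \left(-2 + m\right) + m = -2 + 2 m$)
$\frac{65274}{\left(-230\right) \left(r{\left(-4 \right)} - -106\right)} = \frac{65274}{\left(-230\right) \left(\left(-2 + 2 \left(-4\right)\right) - -106\right)} = \frac{65274}{\left(-230\right) \left(\left(-2 - 8\right) + 106\right)} = \frac{65274}{\left(-230\right) \left(-10 + 106\right)} = \frac{65274}{\left(-230\right) 96} = \frac{65274}{-22080} = 65274 \left(- \frac{1}{22080}\right) = - \frac{473}{160}$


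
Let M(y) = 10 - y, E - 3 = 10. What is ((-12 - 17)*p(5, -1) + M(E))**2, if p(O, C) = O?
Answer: 21904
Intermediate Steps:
E = 13 (E = 3 + 10 = 13)
((-12 - 17)*p(5, -1) + M(E))**2 = ((-12 - 17)*5 + (10 - 1*13))**2 = (-29*5 + (10 - 13))**2 = (-145 - 3)**2 = (-148)**2 = 21904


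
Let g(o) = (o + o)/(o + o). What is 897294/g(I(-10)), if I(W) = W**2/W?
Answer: 897294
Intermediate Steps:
I(W) = W
g(o) = 1 (g(o) = (2*o)/((2*o)) = (2*o)*(1/(2*o)) = 1)
897294/g(I(-10)) = 897294/1 = 897294*1 = 897294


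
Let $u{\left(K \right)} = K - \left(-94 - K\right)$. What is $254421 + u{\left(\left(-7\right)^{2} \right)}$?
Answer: $254613$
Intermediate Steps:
$u{\left(K \right)} = 94 + 2 K$ ($u{\left(K \right)} = K + \left(94 + K\right) = 94 + 2 K$)
$254421 + u{\left(\left(-7\right)^{2} \right)} = 254421 + \left(94 + 2 \left(-7\right)^{2}\right) = 254421 + \left(94 + 2 \cdot 49\right) = 254421 + \left(94 + 98\right) = 254421 + 192 = 254613$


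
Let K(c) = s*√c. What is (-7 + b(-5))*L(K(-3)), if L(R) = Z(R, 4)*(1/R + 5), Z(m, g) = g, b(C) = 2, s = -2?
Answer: -100 - 10*I*√3/3 ≈ -100.0 - 5.7735*I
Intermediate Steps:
K(c) = -2*√c
L(R) = 20 + 4/R (L(R) = 4*(1/R + 5) = 4*(5 + 1/R) = 20 + 4/R)
(-7 + b(-5))*L(K(-3)) = (-7 + 2)*(20 + 4/((-2*I*√3))) = -5*(20 + 4/((-2*I*√3))) = -5*(20 + 4*(I*√3/6)) = -5*(20 + 2*I*√3/3) = -100 - 10*I*√3/3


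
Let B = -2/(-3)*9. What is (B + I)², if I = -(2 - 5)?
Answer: 81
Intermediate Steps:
I = 3 (I = -1*(-3) = 3)
B = 6 (B = -2*(-⅓)*9 = (⅔)*9 = 6)
(B + I)² = (6 + 3)² = 9² = 81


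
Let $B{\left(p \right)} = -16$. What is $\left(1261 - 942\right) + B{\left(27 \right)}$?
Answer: $303$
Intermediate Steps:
$\left(1261 - 942\right) + B{\left(27 \right)} = \left(1261 - 942\right) - 16 = 319 - 16 = 303$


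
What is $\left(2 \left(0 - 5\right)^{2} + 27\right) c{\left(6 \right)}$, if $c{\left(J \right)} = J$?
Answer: $462$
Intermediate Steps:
$\left(2 \left(0 - 5\right)^{2} + 27\right) c{\left(6 \right)} = \left(2 \left(0 - 5\right)^{2} + 27\right) 6 = \left(2 \left(-5\right)^{2} + 27\right) 6 = \left(2 \cdot 25 + 27\right) 6 = \left(50 + 27\right) 6 = 77 \cdot 6 = 462$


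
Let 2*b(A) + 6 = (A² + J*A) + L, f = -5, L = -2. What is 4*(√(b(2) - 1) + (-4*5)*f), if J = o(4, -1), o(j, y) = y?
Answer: 400 + 8*I ≈ 400.0 + 8.0*I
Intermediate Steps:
J = -1
b(A) = -4 + A²/2 - A/2 (b(A) = -3 + ((A² - A) - 2)/2 = -3 + (-2 + A² - A)/2 = -3 + (-1 + A²/2 - A/2) = -4 + A²/2 - A/2)
4*(√(b(2) - 1) + (-4*5)*f) = 4*(√((-4 + (½)*2² - ½*2) - 1) - 4*5*(-5)) = 4*(√((-4 + (½)*4 - 1) - 1) - 20*(-5)) = 4*(√((-4 + 2 - 1) - 1) + 100) = 4*(√(-3 - 1) + 100) = 4*(√(-4) + 100) = 4*(2*I + 100) = 4*(100 + 2*I) = 400 + 8*I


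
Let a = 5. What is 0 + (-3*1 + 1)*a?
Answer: -10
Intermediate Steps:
0 + (-3*1 + 1)*a = 0 + (-3*1 + 1)*5 = 0 + (-3 + 1)*5 = 0 - 2*5 = 0 - 10 = -10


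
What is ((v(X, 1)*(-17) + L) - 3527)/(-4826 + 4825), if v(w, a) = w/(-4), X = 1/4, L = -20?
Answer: 56735/16 ≈ 3545.9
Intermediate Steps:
X = 1/4 ≈ 0.25000
v(w, a) = -w/4 (v(w, a) = w*(-1/4) = -w/4)
((v(X, 1)*(-17) + L) - 3527)/(-4826 + 4825) = ((-1/4*1/4*(-17) - 20) - 3527)/(-4826 + 4825) = ((-1/16*(-17) - 20) - 3527)/(-1) = ((17/16 - 20) - 3527)*(-1) = (-303/16 - 3527)*(-1) = -56735/16*(-1) = 56735/16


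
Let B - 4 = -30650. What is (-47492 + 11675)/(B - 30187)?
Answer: 35817/60833 ≈ 0.58878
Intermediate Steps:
B = -30646 (B = 4 - 30650 = -30646)
(-47492 + 11675)/(B - 30187) = (-47492 + 11675)/(-30646 - 30187) = -35817/(-60833) = -35817*(-1/60833) = 35817/60833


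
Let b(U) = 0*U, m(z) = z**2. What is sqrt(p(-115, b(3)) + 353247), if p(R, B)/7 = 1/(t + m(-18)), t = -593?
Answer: 2*sqrt(6390326071)/269 ≈ 594.35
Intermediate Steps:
b(U) = 0
p(R, B) = -7/269 (p(R, B) = 7/(-593 + (-18)**2) = 7/(-593 + 324) = 7/(-269) = 7*(-1/269) = -7/269)
sqrt(p(-115, b(3)) + 353247) = sqrt(-7/269 + 353247) = sqrt(95023436/269) = 2*sqrt(6390326071)/269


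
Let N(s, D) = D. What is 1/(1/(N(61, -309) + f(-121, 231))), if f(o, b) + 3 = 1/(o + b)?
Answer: -34319/110 ≈ -311.99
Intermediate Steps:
f(o, b) = -3 + 1/(b + o) (f(o, b) = -3 + 1/(o + b) = -3 + 1/(b + o))
1/(1/(N(61, -309) + f(-121, 231))) = 1/(1/(-309 + (1 - 3*231 - 3*(-121))/(231 - 121))) = 1/(1/(-309 + (1 - 693 + 363)/110)) = 1/(1/(-309 + (1/110)*(-329))) = 1/(1/(-309 - 329/110)) = 1/(1/(-34319/110)) = 1/(-110/34319) = -34319/110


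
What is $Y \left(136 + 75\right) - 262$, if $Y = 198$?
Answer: $41516$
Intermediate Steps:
$Y \left(136 + 75\right) - 262 = 198 \left(136 + 75\right) - 262 = 198 \cdot 211 - 262 = 41778 - 262 = 41516$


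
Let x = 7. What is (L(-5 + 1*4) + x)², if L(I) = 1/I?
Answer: 36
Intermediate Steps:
(L(-5 + 1*4) + x)² = (1/(-5 + 1*4) + 7)² = (1/(-5 + 4) + 7)² = (1/(-1) + 7)² = (-1 + 7)² = 6² = 36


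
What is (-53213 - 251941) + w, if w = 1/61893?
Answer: -18886896521/61893 ≈ -3.0515e+5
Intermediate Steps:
w = 1/61893 ≈ 1.6157e-5
(-53213 - 251941) + w = (-53213 - 251941) + 1/61893 = -305154 + 1/61893 = -18886896521/61893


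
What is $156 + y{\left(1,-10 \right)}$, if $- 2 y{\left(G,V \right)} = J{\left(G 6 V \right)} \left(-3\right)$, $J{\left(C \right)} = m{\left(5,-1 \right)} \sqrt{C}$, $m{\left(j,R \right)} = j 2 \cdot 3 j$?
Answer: $156 + 450 i \sqrt{15} \approx 156.0 + 1742.8 i$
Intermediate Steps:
$m{\left(j,R \right)} = 6 j^{2}$ ($m{\left(j,R \right)} = 2 j 3 j = 6 j j = 6 j^{2}$)
$J{\left(C \right)} = 150 \sqrt{C}$ ($J{\left(C \right)} = 6 \cdot 5^{2} \sqrt{C} = 6 \cdot 25 \sqrt{C} = 150 \sqrt{C}$)
$y{\left(G,V \right)} = 225 \sqrt{6} \sqrt{G V}$ ($y{\left(G,V \right)} = - \frac{150 \sqrt{G 6 V} \left(-3\right)}{2} = - \frac{150 \sqrt{6 G V} \left(-3\right)}{2} = - \frac{150 \sqrt{6} \sqrt{G V} \left(-3\right)}{2} = - \frac{\left(-450\right) \sqrt{6} \sqrt{G V}}{2} = 225 \sqrt{6} \sqrt{G V}$)
$156 + y{\left(1,-10 \right)} = 156 + 225 \sqrt{6} \sqrt{1 \left(-10\right)} = 156 + 225 \sqrt{6} \sqrt{-10} = 156 + 225 \sqrt{6} i \sqrt{10} = 156 + 450 i \sqrt{15}$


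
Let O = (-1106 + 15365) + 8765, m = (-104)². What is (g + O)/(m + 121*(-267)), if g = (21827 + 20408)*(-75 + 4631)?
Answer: -192445684/21491 ≈ -8954.7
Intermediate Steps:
m = 10816
O = 23024 (O = 14259 + 8765 = 23024)
g = 192422660 (g = 42235*4556 = 192422660)
(g + O)/(m + 121*(-267)) = (192422660 + 23024)/(10816 + 121*(-267)) = 192445684/(10816 - 32307) = 192445684/(-21491) = 192445684*(-1/21491) = -192445684/21491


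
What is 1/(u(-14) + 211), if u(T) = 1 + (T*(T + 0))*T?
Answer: -1/2532 ≈ -0.00039494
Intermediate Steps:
u(T) = 1 + T³ (u(T) = 1 + (T*T)*T = 1 + T²*T = 1 + T³)
1/(u(-14) + 211) = 1/((1 + (-14)³) + 211) = 1/((1 - 2744) + 211) = 1/(-2743 + 211) = 1/(-2532) = -1/2532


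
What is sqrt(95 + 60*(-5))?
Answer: I*sqrt(205) ≈ 14.318*I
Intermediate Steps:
sqrt(95 + 60*(-5)) = sqrt(95 - 300) = sqrt(-205) = I*sqrt(205)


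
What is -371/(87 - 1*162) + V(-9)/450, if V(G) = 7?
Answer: 2233/450 ≈ 4.9622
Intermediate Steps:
-371/(87 - 1*162) + V(-9)/450 = -371/(87 - 1*162) + 7/450 = -371/(87 - 162) + 7*(1/450) = -371/(-75) + 7/450 = -371*(-1/75) + 7/450 = 371/75 + 7/450 = 2233/450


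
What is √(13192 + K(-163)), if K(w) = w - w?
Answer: 2*√3298 ≈ 114.86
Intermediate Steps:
K(w) = 0
√(13192 + K(-163)) = √(13192 + 0) = √13192 = 2*√3298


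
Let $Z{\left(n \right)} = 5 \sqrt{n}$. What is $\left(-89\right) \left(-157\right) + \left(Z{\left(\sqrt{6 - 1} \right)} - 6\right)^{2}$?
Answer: $13973 + \left(6 - 5 \sqrt[4]{5}\right)^{2} \approx 13975.0$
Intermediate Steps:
$\left(-89\right) \left(-157\right) + \left(Z{\left(\sqrt{6 - 1} \right)} - 6\right)^{2} = \left(-89\right) \left(-157\right) + \left(5 \sqrt{\sqrt{6 - 1}} - 6\right)^{2} = 13973 + \left(5 \sqrt{\sqrt{5}} - 6\right)^{2} = 13973 + \left(5 \sqrt[4]{5} - 6\right)^{2} = 13973 + \left(-6 + 5 \sqrt[4]{5}\right)^{2}$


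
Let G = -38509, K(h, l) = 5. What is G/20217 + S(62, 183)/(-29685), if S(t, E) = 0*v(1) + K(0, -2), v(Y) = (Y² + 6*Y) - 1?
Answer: -25405350/13336481 ≈ -1.9050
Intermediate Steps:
v(Y) = -1 + Y² + 6*Y
S(t, E) = 5 (S(t, E) = 0*(-1 + 1² + 6*1) + 5 = 0*(-1 + 1 + 6) + 5 = 0*6 + 5 = 0 + 5 = 5)
G/20217 + S(62, 183)/(-29685) = -38509/20217 + 5/(-29685) = -38509*1/20217 + 5*(-1/29685) = -38509/20217 - 1/5937 = -25405350/13336481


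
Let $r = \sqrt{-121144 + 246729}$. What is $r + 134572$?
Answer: $134572 + \sqrt{125585} \approx 1.3493 \cdot 10^{5}$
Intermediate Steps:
$r = \sqrt{125585} \approx 354.38$
$r + 134572 = \sqrt{125585} + 134572 = 134572 + \sqrt{125585}$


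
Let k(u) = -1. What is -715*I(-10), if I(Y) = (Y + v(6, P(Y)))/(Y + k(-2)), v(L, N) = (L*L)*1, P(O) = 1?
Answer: 1690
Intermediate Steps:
v(L, N) = L² (v(L, N) = L²*1 = L²)
I(Y) = (36 + Y)/(-1 + Y) (I(Y) = (Y + 6²)/(Y - 1) = (Y + 36)/(-1 + Y) = (36 + Y)/(-1 + Y))
-715*I(-10) = -715*(36 - 10)/(-1 - 10) = -715*26/(-11) = -(-65)*26 = -715*(-26/11) = 1690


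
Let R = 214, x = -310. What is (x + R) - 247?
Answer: -343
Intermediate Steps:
(x + R) - 247 = (-310 + 214) - 247 = -96 - 247 = -343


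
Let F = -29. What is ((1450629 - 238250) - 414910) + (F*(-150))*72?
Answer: 1110669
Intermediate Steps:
((1450629 - 238250) - 414910) + (F*(-150))*72 = ((1450629 - 238250) - 414910) - 29*(-150)*72 = (1212379 - 414910) + 4350*72 = 797469 + 313200 = 1110669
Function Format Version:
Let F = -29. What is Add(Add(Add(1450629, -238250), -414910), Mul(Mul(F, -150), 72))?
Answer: 1110669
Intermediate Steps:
Add(Add(Add(1450629, -238250), -414910), Mul(Mul(F, -150), 72)) = Add(Add(Add(1450629, -238250), -414910), Mul(Mul(-29, -150), 72)) = Add(Add(1212379, -414910), Mul(4350, 72)) = Add(797469, 313200) = 1110669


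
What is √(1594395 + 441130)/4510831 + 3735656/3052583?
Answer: 3735656/3052583 + 5*√81421/4510831 ≈ 1.2241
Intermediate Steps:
√(1594395 + 441130)/4510831 + 3735656/3052583 = √2035525*(1/4510831) + 3735656*(1/3052583) = (5*√81421)*(1/4510831) + 3735656/3052583 = 5*√81421/4510831 + 3735656/3052583 = 3735656/3052583 + 5*√81421/4510831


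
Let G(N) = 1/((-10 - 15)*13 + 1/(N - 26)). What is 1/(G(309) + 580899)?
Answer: 91974/53427604343 ≈ 1.7215e-6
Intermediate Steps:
G(N) = 1/(-325 + 1/(-26 + N)) (G(N) = 1/(-25*13 + 1/(-26 + N)) = 1/(-325 + 1/(-26 + N)))
1/(G(309) + 580899) = 1/((26 - 1*309)/(-8451 + 325*309) + 580899) = 1/((26 - 309)/(-8451 + 100425) + 580899) = 1/(-283/91974 + 580899) = 1/(53427604343/91974) = 91974/53427604343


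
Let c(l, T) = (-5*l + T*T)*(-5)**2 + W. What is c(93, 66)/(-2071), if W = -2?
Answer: -97273/2071 ≈ -46.969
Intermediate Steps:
c(l, T) = -2 - 125*l + 25*T**2 (c(l, T) = (-5*l + T*T)*(-5)**2 - 2 = (-5*l + T**2)*25 - 2 = (T**2 - 5*l)*25 - 2 = (-125*l + 25*T**2) - 2 = -2 - 125*l + 25*T**2)
c(93, 66)/(-2071) = (-2 - 125*93 + 25*66**2)/(-2071) = (-2 - 11625 + 25*4356)*(-1/2071) = (-2 - 11625 + 108900)*(-1/2071) = 97273*(-1/2071) = -97273/2071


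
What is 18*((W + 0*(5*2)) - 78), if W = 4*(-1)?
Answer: -1476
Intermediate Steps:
W = -4
18*((W + 0*(5*2)) - 78) = 18*((-4 + 0*(5*2)) - 78) = 18*((-4 + 0*10) - 78) = 18*((-4 + 0) - 78) = 18*(-4 - 78) = 18*(-82) = -1476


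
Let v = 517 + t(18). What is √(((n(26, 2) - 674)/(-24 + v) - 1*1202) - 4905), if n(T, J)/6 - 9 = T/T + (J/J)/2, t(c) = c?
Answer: 2*I*√398744542/511 ≈ 78.155*I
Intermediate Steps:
n(T, J) = 63 (n(T, J) = 54 + 6*(T/T + (J/J)/2) = 54 + 6*(1 + 1*(½)) = 54 + 6*(1 + ½) = 54 + 6*(3/2) = 54 + 9 = 63)
v = 535 (v = 517 + 18 = 535)
√(((n(26, 2) - 674)/(-24 + v) - 1*1202) - 4905) = √(((63 - 674)/(-24 + 535) - 1*1202) - 4905) = √((-611/511 - 1202) - 4905) = √(-614833/511 - 4905) = √(-3121288/511) = 2*I*√398744542/511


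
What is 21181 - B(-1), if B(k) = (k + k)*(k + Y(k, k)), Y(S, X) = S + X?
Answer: 21175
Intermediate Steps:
B(k) = 6*k**2 (B(k) = (k + k)*(k + (k + k)) = (2*k)*(k + 2*k) = (2*k)*(3*k) = 6*k**2)
21181 - B(-1) = 21181 - 6*(-1)**2 = 21181 - 6 = 21175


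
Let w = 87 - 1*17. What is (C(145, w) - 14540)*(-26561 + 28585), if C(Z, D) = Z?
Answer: -29135480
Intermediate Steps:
w = 70 (w = 87 - 17 = 70)
(C(145, w) - 14540)*(-26561 + 28585) = (145 - 14540)*(-26561 + 28585) = -14395*2024 = -29135480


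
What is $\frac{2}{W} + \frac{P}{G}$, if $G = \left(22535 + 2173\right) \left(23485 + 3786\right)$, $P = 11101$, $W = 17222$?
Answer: $\frac{769402579}{5802193995348} \approx 0.00013261$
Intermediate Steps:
$G = 673811868$ ($G = 24708 \cdot 27271 = 673811868$)
$\frac{2}{W} + \frac{P}{G} = \frac{2}{17222} + \frac{11101}{673811868} = 2 \cdot \frac{1}{17222} + 11101 \cdot \frac{1}{673811868} = \frac{1}{8611} + \frac{11101}{673811868} = \frac{769402579}{5802193995348}$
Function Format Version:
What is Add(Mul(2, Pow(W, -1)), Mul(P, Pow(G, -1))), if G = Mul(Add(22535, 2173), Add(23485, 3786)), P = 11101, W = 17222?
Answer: Rational(769402579, 5802193995348) ≈ 0.00013261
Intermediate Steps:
G = 673811868 (G = Mul(24708, 27271) = 673811868)
Add(Mul(2, Pow(W, -1)), Mul(P, Pow(G, -1))) = Add(Mul(2, Pow(17222, -1)), Mul(11101, Pow(673811868, -1))) = Add(Mul(2, Rational(1, 17222)), Mul(11101, Rational(1, 673811868))) = Add(Rational(1, 8611), Rational(11101, 673811868)) = Rational(769402579, 5802193995348)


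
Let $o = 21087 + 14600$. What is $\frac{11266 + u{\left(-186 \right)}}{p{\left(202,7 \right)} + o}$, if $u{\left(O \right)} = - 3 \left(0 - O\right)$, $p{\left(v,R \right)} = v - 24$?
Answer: $\frac{10708}{35865} \approx 0.29856$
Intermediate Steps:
$p{\left(v,R \right)} = -24 + v$ ($p{\left(v,R \right)} = v - 24 = -24 + v$)
$o = 35687$
$u{\left(O \right)} = 3 O$ ($u{\left(O \right)} = - 3 \left(- O\right) = 3 O$)
$\frac{11266 + u{\left(-186 \right)}}{p{\left(202,7 \right)} + o} = \frac{11266 + 3 \left(-186\right)}{\left(-24 + 202\right) + 35687} = \frac{11266 - 558}{178 + 35687} = \frac{10708}{35865}$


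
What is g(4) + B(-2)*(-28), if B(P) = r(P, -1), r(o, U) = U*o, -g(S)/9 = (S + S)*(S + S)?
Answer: -632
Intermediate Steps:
g(S) = -36*S**2 (g(S) = -9*(S + S)*(S + S) = -9*2*S*2*S = -36*S**2)
B(P) = -P
g(4) + B(-2)*(-28) = -36*4**2 - 1*(-2)*(-28) = -36*16 + 2*(-28) = -576 - 56 = -632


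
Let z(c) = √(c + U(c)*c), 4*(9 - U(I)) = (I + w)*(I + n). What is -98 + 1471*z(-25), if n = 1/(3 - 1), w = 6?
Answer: -98 + 7355*√1702/4 ≈ 75760.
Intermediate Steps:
n = ½ (n = 1/2 = ½ ≈ 0.50000)
U(I) = 9 - (½ + I)*(6 + I)/4 (U(I) = 9 - (I + 6)*(I + ½)/4 = 9 - (6 + I)*(½ + I)/4 = 9 - (½ + I)*(6 + I)/4)
z(c) = √(c + c*(33/4 - 13*c/8 - c²/4)) (z(c) = √(c + (33/4 - 13*c/8 - c²/4)*c) = √(c + c*(33/4 - 13*c/8 - c²/4)))
-98 + 1471*z(-25) = -98 + 1471*(√2*√(-25*(74 - 13*(-25) - 2*(-25)²))/4) = -98 + 1471*(√2*√(-25*(74 + 325 - 2*625))/4) = -98 + 1471*(√2*√(-25*(74 + 325 - 1250))/4) = -98 + 1471*(√2*√(-25*(-851))/4) = -98 + 1471*(√2*√21275/4) = -98 + 1471*(√2*(5*√851)/4) = -98 + 1471*(5*√1702/4) = -98 + 7355*√1702/4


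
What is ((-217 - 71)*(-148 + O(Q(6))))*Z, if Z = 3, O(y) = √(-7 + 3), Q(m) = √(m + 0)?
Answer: 127872 - 1728*I ≈ 1.2787e+5 - 1728.0*I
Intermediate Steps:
Q(m) = √m
O(y) = 2*I (O(y) = √(-4) = 2*I)
((-217 - 71)*(-148 + O(Q(6))))*Z = ((-217 - 71)*(-148 + 2*I))*3 = -288*(-148 + 2*I)*3 = (42624 - 576*I)*3 = 127872 - 1728*I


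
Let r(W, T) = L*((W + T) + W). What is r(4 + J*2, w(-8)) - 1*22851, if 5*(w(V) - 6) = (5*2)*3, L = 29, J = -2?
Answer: -22503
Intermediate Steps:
w(V) = 12 (w(V) = 6 + ((5*2)*3)/5 = 6 + (10*3)/5 = 6 + (⅕)*30 = 6 + 6 = 12)
r(W, T) = 29*T + 58*W (r(W, T) = 29*((W + T) + W) = 29*((T + W) + W) = 29*(T + 2*W) = 29*T + 58*W)
r(4 + J*2, w(-8)) - 1*22851 = (29*12 + 58*(4 - 2*2)) - 1*22851 = (348 + 58*(4 - 4)) - 22851 = (348 + 58*0) - 22851 = (348 + 0) - 22851 = 348 - 22851 = -22503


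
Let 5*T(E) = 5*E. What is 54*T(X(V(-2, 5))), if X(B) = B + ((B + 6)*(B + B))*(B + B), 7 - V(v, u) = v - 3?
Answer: 560520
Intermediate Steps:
V(v, u) = 10 - v (V(v, u) = 7 - (v - 3) = 7 - (-3 + v) = 7 + (3 - v) = 10 - v)
X(B) = B + 4*B²*(6 + B) (X(B) = B + ((6 + B)*(2*B))*(2*B) = B + (2*B*(6 + B))*(2*B) = B + 4*B²*(6 + B))
T(E) = E (T(E) = (5*E)/5 = E)
54*T(X(V(-2, 5))) = 54*((10 - 1*(-2))*(1 + 4*(10 - 1*(-2))² + 24*(10 - 1*(-2)))) = 54*((10 + 2)*(1 + 4*(10 + 2)² + 24*(10 + 2))) = 54*(12*(1 + 4*12² + 24*12)) = 54*(12*(1 + 4*144 + 288)) = 54*(12*(1 + 576 + 288)) = 54*(12*865) = 54*10380 = 560520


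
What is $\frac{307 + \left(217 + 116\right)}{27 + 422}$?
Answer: $\frac{640}{449} \approx 1.4254$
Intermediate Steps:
$\frac{307 + \left(217 + 116\right)}{27 + 422} = \frac{307 + 333}{449} = 640 \cdot \frac{1}{449} = \frac{640}{449}$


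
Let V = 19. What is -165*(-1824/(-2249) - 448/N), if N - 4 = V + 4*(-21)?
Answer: -184604640/137189 ≈ -1345.6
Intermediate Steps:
N = -61 (N = 4 + (19 + 4*(-21)) = 4 + (19 - 84) = 4 - 65 = -61)
-165*(-1824/(-2249) - 448/N) = -165*(-1824/(-2249) - 448/(-61)) = -165*(-1824*(-1/2249) - 448*(-1/61)) = -165*(1824/2249 + 448/61) = -165*1118816/137189 = -184604640/137189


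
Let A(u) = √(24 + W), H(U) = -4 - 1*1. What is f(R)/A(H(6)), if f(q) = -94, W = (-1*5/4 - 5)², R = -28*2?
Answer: -376*√1009/1009 ≈ -11.837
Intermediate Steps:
R = -56
H(U) = -5 (H(U) = -4 - 1 = -5)
W = 625/16 (W = (-5*¼ - 5)² = (-5/4 - 5)² = (-25/4)² = 625/16 ≈ 39.063)
A(u) = √1009/4 (A(u) = √(24 + 625/16) = √(1009/16) = √1009/4)
f(R)/A(H(6)) = -94*4*√1009/1009 = -376*√1009/1009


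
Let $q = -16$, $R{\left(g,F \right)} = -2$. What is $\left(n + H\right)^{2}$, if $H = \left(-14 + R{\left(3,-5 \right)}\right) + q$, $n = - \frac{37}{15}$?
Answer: $\frac{267289}{225} \approx 1188.0$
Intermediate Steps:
$n = - \frac{37}{15}$ ($n = \left(-37\right) \frac{1}{15} = - \frac{37}{15} \approx -2.4667$)
$H = -32$ ($H = \left(-14 - 2\right) - 16 = -16 - 16 = -32$)
$\left(n + H\right)^{2} = \left(- \frac{37}{15} - 32\right)^{2} = \left(- \frac{517}{15}\right)^{2} = \frac{267289}{225}$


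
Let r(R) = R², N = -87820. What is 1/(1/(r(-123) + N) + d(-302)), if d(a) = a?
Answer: -72691/21952683 ≈ -0.0033113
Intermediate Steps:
1/(1/(r(-123) + N) + d(-302)) = 1/(1/((-123)² - 87820) - 302) = 1/(1/(15129 - 87820) - 302) = 1/(1/(-72691) - 302) = 1/(-1/72691 - 302) = 1/(-21952683/72691) = -72691/21952683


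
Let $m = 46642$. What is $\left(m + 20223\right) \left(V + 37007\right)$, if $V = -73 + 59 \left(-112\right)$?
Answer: $2027747990$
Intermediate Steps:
$V = -6681$ ($V = -73 - 6608 = -6681$)
$\left(m + 20223\right) \left(V + 37007\right) = \left(46642 + 20223\right) \left(-6681 + 37007\right) = 66865 \cdot 30326 = 2027747990$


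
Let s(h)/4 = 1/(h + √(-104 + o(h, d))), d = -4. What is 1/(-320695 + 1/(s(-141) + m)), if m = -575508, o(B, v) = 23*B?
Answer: -616803432062295816157/197805776646289711466207337 - I*√3347/197805776646289711466207337 ≈ -3.1182e-6 - 2.9247e-25*I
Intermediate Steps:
s(h) = 4/(h + √(-104 + 23*h))
1/(-320695 + 1/(s(-141) + m)) = 1/(-320695 + 1/(4/(-141 + √(-104 + 23*(-141))) - 575508)) = 1/(-320695 + 1/(4/(-141 + √(-104 - 3243)) - 575508)) = 1/(-320695 + 1/(4/(-141 + √(-3347)) - 575508)) = 1/(-320695 + 1/(4/(-141 + I*√3347) - 575508)) = 1/(-320695 + 1/(-575508 + 4/(-141 + I*√3347)))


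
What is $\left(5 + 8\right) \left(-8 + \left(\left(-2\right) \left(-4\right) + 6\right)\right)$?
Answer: $78$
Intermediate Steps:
$\left(5 + 8\right) \left(-8 + \left(\left(-2\right) \left(-4\right) + 6\right)\right) = 13 \left(-8 + \left(8 + 6\right)\right) = 13 \left(-8 + 14\right) = 13 \cdot 6 = 78$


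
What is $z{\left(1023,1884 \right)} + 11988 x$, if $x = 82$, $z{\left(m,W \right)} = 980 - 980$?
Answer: $983016$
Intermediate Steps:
$z{\left(m,W \right)} = 0$
$z{\left(1023,1884 \right)} + 11988 x = 0 + 11988 \cdot 82 = 0 + 983016 = 983016$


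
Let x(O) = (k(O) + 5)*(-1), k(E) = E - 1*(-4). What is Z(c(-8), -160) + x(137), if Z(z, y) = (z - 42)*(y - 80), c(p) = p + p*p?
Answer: -3506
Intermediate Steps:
k(E) = 4 + E (k(E) = E + 4 = 4 + E)
c(p) = p + p²
Z(z, y) = (-80 + y)*(-42 + z) (Z(z, y) = (-42 + z)*(-80 + y) = (-80 + y)*(-42 + z))
x(O) = -9 - O (x(O) = ((4 + O) + 5)*(-1) = (9 + O)*(-1) = -9 - O)
Z(c(-8), -160) + x(137) = (3360 - (-640)*(1 - 8) - 42*(-160) - (-1280)*(1 - 8)) + (-9 - 1*137) = (3360 - (-640)*(-7) + 6720 - (-1280)*(-7)) + (-9 - 137) = (3360 - 80*56 + 6720 - 160*56) - 146 = (3360 - 4480 + 6720 - 8960) - 146 = -3360 - 146 = -3506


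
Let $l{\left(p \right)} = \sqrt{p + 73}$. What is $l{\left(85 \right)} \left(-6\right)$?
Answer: $- 6 \sqrt{158} \approx -75.419$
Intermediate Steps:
$l{\left(p \right)} = \sqrt{73 + p}$
$l{\left(85 \right)} \left(-6\right) = \sqrt{73 + 85} \left(-6\right) = \sqrt{158} \left(-6\right) = - 6 \sqrt{158}$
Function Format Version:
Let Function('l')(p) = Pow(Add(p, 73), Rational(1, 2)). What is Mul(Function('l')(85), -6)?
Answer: Mul(-6, Pow(158, Rational(1, 2))) ≈ -75.419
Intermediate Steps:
Function('l')(p) = Pow(Add(73, p), Rational(1, 2))
Mul(Function('l')(85), -6) = Mul(Pow(Add(73, 85), Rational(1, 2)), -6) = Mul(Pow(158, Rational(1, 2)), -6) = Mul(-6, Pow(158, Rational(1, 2)))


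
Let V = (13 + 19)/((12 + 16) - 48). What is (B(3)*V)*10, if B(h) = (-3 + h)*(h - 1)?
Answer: 0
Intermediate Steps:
B(h) = (-1 + h)*(-3 + h) (B(h) = (-3 + h)*(-1 + h) = (-1 + h)*(-3 + h))
V = -8/5 (V = 32/(28 - 48) = 32/(-20) = 32*(-1/20) = -8/5 ≈ -1.6000)
(B(3)*V)*10 = ((3 + 3² - 4*3)*(-8/5))*10 = ((3 + 9 - 12)*(-8/5))*10 = (0*(-8/5))*10 = 0*10 = 0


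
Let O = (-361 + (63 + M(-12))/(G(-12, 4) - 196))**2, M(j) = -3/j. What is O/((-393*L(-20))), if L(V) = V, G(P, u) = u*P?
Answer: 124319002921/7487247360 ≈ 16.604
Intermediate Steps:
G(P, u) = P*u
O = 124319002921/952576 (O = (-361 + (63 - 3/(-12))/(-12*4 - 196))**2 = (-361 + (63 - 3*(-1/12))/(-48 - 196))**2 = (-361 + (63 + 1/4)/(-244))**2 = (-361 + (253/4)*(-1/244))**2 = (-361 - 253/976)**2 = (-352589/976)**2 = 124319002921/952576 ≈ 1.3051e+5)
O/((-393*L(-20))) = 124319002921/(952576*((-393*(-20)))) = (124319002921/952576)/7860 = (124319002921/952576)*(1/7860) = 124319002921/7487247360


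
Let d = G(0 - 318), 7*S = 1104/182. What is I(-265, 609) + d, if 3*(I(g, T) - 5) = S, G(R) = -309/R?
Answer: 422725/67522 ≈ 6.2606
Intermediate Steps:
S = 552/637 (S = (1104/182)/7 = (1104*(1/182))/7 = (1/7)*(552/91) = 552/637 ≈ 0.86656)
d = 103/106 (d = -309/(0 - 318) = -309/(-318) = -309*(-1/318) = 103/106 ≈ 0.97170)
I(g, T) = 3369/637 (I(g, T) = 5 + (1/3)*(552/637) = 5 + 184/637 = 3369/637)
I(-265, 609) + d = 3369/637 + 103/106 = 422725/67522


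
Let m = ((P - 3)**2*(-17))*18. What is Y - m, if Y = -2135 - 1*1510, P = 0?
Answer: -891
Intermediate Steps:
m = -2754 (m = ((0 - 3)**2*(-17))*18 = ((-3)**2*(-17))*18 = (9*(-17))*18 = -153*18 = -2754)
Y = -3645 (Y = -2135 - 1510 = -3645)
Y - m = -3645 - 1*(-2754) = -3645 + 2754 = -891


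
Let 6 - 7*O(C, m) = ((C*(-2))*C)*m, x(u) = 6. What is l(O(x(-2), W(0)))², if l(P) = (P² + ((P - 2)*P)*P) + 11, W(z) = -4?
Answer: 528018953267569/117649 ≈ 4.4881e+9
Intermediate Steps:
O(C, m) = 6/7 + 2*m*C²/7 (O(C, m) = 6/7 - (C*(-2))*C*m/7 = 6/7 - (-2*C)*C*m/7 = 6/7 - (-2*C²)*m/7 = 6/7 - (-2)*m*C²/7 = 6/7 + 2*m*C²/7)
l(P) = 11 + P² + P²*(-2 + P) (l(P) = (P² + ((-2 + P)*P)*P) + 11 = (P² + (P*(-2 + P))*P) + 11 = (P² + P²*(-2 + P)) + 11 = 11 + P² + P²*(-2 + P))
l(O(x(-2), W(0)))² = (11 + (6/7 + (2/7)*(-4)*6²)³ - (6/7 + (2/7)*(-4)*6²)²)² = (11 + (6/7 + (2/7)*(-4)*36)³ - (6/7 + (2/7)*(-4)*36)²)² = (11 + (6/7 - 288/7)³ - (6/7 - 288/7)²)² = (11 + (-282/7)³ - (-282/7)²)² = (11 - 22425768/343 - 1*79524/49)² = (11 - 22425768/343 - 79524/49)² = (-22978663/343)² = 528018953267569/117649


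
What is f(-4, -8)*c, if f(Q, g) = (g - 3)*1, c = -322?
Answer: 3542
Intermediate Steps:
f(Q, g) = -3 + g (f(Q, g) = (-3 + g)*1 = -3 + g)
f(-4, -8)*c = (-3 - 8)*(-322) = -11*(-322) = 3542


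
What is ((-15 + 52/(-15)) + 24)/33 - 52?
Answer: -25657/495 ≈ -51.832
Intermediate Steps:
((-15 + 52/(-15)) + 24)/33 - 52 = ((-15 + 52*(-1/15)) + 24)/33 - 52 = ((-15 - 52/15) + 24)/33 - 52 = (-277/15 + 24)/33 - 52 = (1/33)*(83/15) - 52 = 83/495 - 52 = -25657/495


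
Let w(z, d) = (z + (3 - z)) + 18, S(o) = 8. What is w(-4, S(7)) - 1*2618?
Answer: -2597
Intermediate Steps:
w(z, d) = 21 (w(z, d) = 3 + 18 = 21)
w(-4, S(7)) - 1*2618 = 21 - 1*2618 = 21 - 2618 = -2597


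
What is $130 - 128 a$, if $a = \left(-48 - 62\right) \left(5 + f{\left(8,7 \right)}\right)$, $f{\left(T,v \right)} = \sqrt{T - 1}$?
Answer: $70530 + 14080 \sqrt{7} \approx 1.0778 \cdot 10^{5}$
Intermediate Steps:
$f{\left(T,v \right)} = \sqrt{-1 + T}$
$a = -550 - 110 \sqrt{7}$ ($a = \left(-48 - 62\right) \left(5 + \sqrt{-1 + 8}\right) = - 110 \left(5 + \sqrt{7}\right) = -550 - 110 \sqrt{7} \approx -841.03$)
$130 - 128 a = 130 - 128 \left(-550 - 110 \sqrt{7}\right) = 130 + \left(70400 + 14080 \sqrt{7}\right) = 70530 + 14080 \sqrt{7}$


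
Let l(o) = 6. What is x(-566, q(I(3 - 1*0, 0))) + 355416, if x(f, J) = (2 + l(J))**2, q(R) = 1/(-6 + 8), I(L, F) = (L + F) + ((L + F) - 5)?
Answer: 355480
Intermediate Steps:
I(L, F) = -5 + 2*F + 2*L (I(L, F) = (F + L) + ((F + L) - 5) = (F + L) + (-5 + F + L) = -5 + 2*F + 2*L)
q(R) = 1/2
x(f, J) = 64 (x(f, J) = (2 + 6)**2 = 8**2 = 64)
x(-566, q(I(3 - 1*0, 0))) + 355416 = 64 + 355416 = 355480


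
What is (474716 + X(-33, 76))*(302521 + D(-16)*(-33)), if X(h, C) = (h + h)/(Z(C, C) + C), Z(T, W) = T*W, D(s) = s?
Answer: 38267346707197/266 ≈ 1.4386e+11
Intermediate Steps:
X(h, C) = 2*h/(C + C²) (X(h, C) = (h + h)/(C*C + C) = (2*h)/(C² + C) = (2*h)/(C + C²) = 2*h/(C + C²))
(474716 + X(-33, 76))*(302521 + D(-16)*(-33)) = (474716 + 2*(-33)/(76*(1 + 76)))*(302521 - 16*(-33)) = (474716 + 2*(-33)*(1/76)/77)*(302521 + 528) = (474716 + 2*(-33)*(1/76)*(1/77))*303049 = (474716 - 3/266)*303049 = (126274453/266)*303049 = 38267346707197/266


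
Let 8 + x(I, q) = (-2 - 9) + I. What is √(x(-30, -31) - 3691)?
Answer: 2*I*√935 ≈ 61.156*I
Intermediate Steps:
x(I, q) = -19 + I (x(I, q) = -8 + ((-2 - 9) + I) = -8 + (-11 + I) = -19 + I)
√(x(-30, -31) - 3691) = √((-19 - 30) - 3691) = √(-49 - 3691) = √(-3740) = 2*I*√935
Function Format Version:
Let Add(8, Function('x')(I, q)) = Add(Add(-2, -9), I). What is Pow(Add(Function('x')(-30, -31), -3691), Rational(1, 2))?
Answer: Mul(2, I, Pow(935, Rational(1, 2))) ≈ Mul(61.156, I)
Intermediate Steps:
Function('x')(I, q) = Add(-19, I) (Function('x')(I, q) = Add(-8, Add(Add(-2, -9), I)) = Add(-8, Add(-11, I)) = Add(-19, I))
Pow(Add(Function('x')(-30, -31), -3691), Rational(1, 2)) = Pow(Add(Add(-19, -30), -3691), Rational(1, 2)) = Pow(Add(-49, -3691), Rational(1, 2)) = Pow(-3740, Rational(1, 2)) = Mul(2, I, Pow(935, Rational(1, 2)))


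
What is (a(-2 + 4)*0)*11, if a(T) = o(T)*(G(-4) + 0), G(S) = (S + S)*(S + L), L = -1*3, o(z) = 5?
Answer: 0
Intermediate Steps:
L = -3
G(S) = 2*S*(-3 + S) (G(S) = (S + S)*(S - 3) = (2*S)*(-3 + S) = 2*S*(-3 + S))
a(T) = 280 (a(T) = 5*(2*(-4)*(-3 - 4) + 0) = 5*(2*(-4)*(-7) + 0) = 5*(56 + 0) = 5*56 = 280)
(a(-2 + 4)*0)*11 = (280*0)*11 = 0*11 = 0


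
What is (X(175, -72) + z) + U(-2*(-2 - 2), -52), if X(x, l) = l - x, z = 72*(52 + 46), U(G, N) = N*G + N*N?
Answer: 9097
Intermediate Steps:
U(G, N) = N**2 + G*N (U(G, N) = G*N + N**2 = N**2 + G*N)
z = 7056 (z = 72*98 = 7056)
(X(175, -72) + z) + U(-2*(-2 - 2), -52) = ((-72 - 1*175) + 7056) - 52*(-2*(-2 - 2) - 52) = ((-72 - 175) + 7056) - 52*(-2*(-4) - 52) = (-247 + 7056) - 52*(8 - 52) = 6809 - 52*(-44) = 6809 + 2288 = 9097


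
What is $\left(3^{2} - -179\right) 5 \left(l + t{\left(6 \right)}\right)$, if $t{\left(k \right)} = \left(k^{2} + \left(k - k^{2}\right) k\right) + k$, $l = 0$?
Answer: $-129720$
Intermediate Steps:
$t{\left(k \right)} = k + k^{2} + k \left(k - k^{2}\right)$ ($t{\left(k \right)} = \left(k^{2} + k \left(k - k^{2}\right)\right) + k = k + k^{2} + k \left(k - k^{2}\right)$)
$\left(3^{2} - -179\right) 5 \left(l + t{\left(6 \right)}\right) = \left(3^{2} - -179\right) 5 \left(0 + 6 \left(1 - 6^{2} + 2 \cdot 6\right)\right) = \left(9 + \left(-25 + 204\right)\right) 5 \left(0 + 6 \left(1 - 36 + 12\right)\right) = \left(9 + 179\right) 5 \left(0 + 6 \left(1 - 36 + 12\right)\right) = 188 \cdot 5 \left(0 + 6 \left(-23\right)\right) = 188 \cdot 5 \left(0 - 138\right) = 188 \cdot 5 \left(-138\right) = 188 \left(-690\right) = -129720$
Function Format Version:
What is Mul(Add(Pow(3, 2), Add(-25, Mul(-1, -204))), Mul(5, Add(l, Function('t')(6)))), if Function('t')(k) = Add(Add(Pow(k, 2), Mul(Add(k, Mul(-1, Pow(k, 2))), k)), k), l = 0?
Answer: -129720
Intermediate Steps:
Function('t')(k) = Add(k, Pow(k, 2), Mul(k, Add(k, Mul(-1, Pow(k, 2))))) (Function('t')(k) = Add(Add(Pow(k, 2), Mul(k, Add(k, Mul(-1, Pow(k, 2))))), k) = Add(k, Pow(k, 2), Mul(k, Add(k, Mul(-1, Pow(k, 2))))))
Mul(Add(Pow(3, 2), Add(-25, Mul(-1, -204))), Mul(5, Add(l, Function('t')(6)))) = Mul(Add(Pow(3, 2), Add(-25, Mul(-1, -204))), Mul(5, Add(0, Mul(6, Add(1, Mul(-1, Pow(6, 2)), Mul(2, 6)))))) = Mul(Add(9, Add(-25, 204)), Mul(5, Add(0, Mul(6, Add(1, Mul(-1, 36), 12))))) = Mul(Add(9, 179), Mul(5, Add(0, Mul(6, Add(1, -36, 12))))) = Mul(188, Mul(5, Add(0, Mul(6, -23)))) = Mul(188, Mul(5, Add(0, -138))) = Mul(188, Mul(5, -138)) = Mul(188, -690) = -129720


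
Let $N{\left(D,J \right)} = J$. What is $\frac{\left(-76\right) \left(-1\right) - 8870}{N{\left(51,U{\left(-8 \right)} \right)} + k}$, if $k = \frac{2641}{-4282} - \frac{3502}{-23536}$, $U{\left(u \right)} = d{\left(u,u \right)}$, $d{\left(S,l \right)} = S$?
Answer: $\frac{221567362672}{213353057} \approx 1038.5$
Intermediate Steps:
$U{\left(u \right)} = u$
$k = - \frac{11790753}{25195288}$ ($k = 2641 \left(- \frac{1}{4282}\right) - - \frac{1751}{11768} = - \frac{2641}{4282} + \frac{1751}{11768} = - \frac{11790753}{25195288} \approx -0.46797$)
$\frac{\left(-76\right) \left(-1\right) - 8870}{N{\left(51,U{\left(-8 \right)} \right)} + k} = \frac{\left(-76\right) \left(-1\right) - 8870}{-8 - \frac{11790753}{25195288}} = \frac{76 - 8870}{- \frac{213353057}{25195288}} = \left(-8794\right) \left(- \frac{25195288}{213353057}\right) = \frac{221567362672}{213353057}$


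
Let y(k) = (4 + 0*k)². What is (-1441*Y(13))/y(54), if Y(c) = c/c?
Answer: -1441/16 ≈ -90.063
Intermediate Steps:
Y(c) = 1
y(k) = 16 (y(k) = (4 + 0)² = 4² = 16)
(-1441*Y(13))/y(54) = -1441*1/16 = -1441/16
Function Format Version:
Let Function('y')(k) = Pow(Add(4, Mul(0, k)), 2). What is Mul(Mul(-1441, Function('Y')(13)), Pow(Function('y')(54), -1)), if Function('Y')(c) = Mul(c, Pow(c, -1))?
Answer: Rational(-1441, 16) ≈ -90.063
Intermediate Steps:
Function('Y')(c) = 1
Function('y')(k) = 16 (Function('y')(k) = Pow(Add(4, 0), 2) = Pow(4, 2) = 16)
Mul(Mul(-1441, Function('Y')(13)), Pow(Function('y')(54), -1)) = Mul(Mul(-1441, 1), Pow(16, -1)) = Mul(-1441, Rational(1, 16)) = Rational(-1441, 16)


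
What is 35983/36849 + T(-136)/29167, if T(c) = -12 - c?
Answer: 1054085437/1074774783 ≈ 0.98075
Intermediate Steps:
35983/36849 + T(-136)/29167 = 35983/36849 + (-12 - 1*(-136))/29167 = 35983*(1/36849) + (-12 + 136)*(1/29167) = 35983/36849 + 124*(1/29167) = 35983/36849 + 124/29167 = 1054085437/1074774783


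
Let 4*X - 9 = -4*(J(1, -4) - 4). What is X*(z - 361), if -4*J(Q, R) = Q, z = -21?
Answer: -2483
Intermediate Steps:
J(Q, R) = -Q/4
X = 13/2 (X = 9/4 + (-4*(-1/4*1 - 4))/4 = 9/4 + (-4*(-1/4 - 4))/4 = 9/4 + (-4*(-17/4))/4 = 9/4 + (1/4)*17 = 9/4 + 17/4 = 13/2 ≈ 6.5000)
X*(z - 361) = 13*(-21 - 361)/2 = (13/2)*(-382) = -2483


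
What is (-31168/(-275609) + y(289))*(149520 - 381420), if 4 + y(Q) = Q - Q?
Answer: 248427049200/275609 ≈ 9.0138e+5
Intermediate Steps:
y(Q) = -4 (y(Q) = -4 + (Q - Q) = -4 + 0 = -4)
(-31168/(-275609) + y(289))*(149520 - 381420) = (-31168/(-275609) - 4)*(149520 - 381420) = (-31168*(-1/275609) - 4)*(-231900) = (31168/275609 - 4)*(-231900) = -1071268/275609*(-231900) = 248427049200/275609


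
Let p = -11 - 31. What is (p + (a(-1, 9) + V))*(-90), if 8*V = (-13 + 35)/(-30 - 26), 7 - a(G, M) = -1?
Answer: 343215/112 ≈ 3064.4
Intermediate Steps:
p = -42
a(G, M) = 8 (a(G, M) = 7 - 1*(-1) = 7 + 1 = 8)
V = -11/224 (V = ((-13 + 35)/(-30 - 26))/8 = (22/(-56))/8 = (22*(-1/56))/8 = (1/8)*(-11/28) = -11/224 ≈ -0.049107)
(p + (a(-1, 9) + V))*(-90) = (-42 + (8 - 11/224))*(-90) = (-42 + 1781/224)*(-90) = -7627/224*(-90) = 343215/112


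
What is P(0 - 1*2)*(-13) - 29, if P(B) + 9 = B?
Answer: 114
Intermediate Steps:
P(B) = -9 + B
P(0 - 1*2)*(-13) - 29 = (-9 + (0 - 1*2))*(-13) - 29 = (-9 + (0 - 2))*(-13) - 29 = (-9 - 2)*(-13) - 29 = -11*(-13) - 29 = 143 - 29 = 114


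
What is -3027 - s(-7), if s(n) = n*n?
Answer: -3076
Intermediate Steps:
s(n) = n²
-3027 - s(-7) = -3027 - 1*(-7)² = -3027 - 1*49 = -3027 - 49 = -3076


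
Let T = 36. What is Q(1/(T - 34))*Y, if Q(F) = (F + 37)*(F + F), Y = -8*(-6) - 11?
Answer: 2775/2 ≈ 1387.5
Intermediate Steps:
Y = 37 (Y = 48 - 11 = 37)
Q(F) = 2*F*(37 + F) (Q(F) = (37 + F)*(2*F) = 2*F*(37 + F))
Q(1/(T - 34))*Y = (2*(37 + 1/(36 - 34))/(36 - 34))*37 = (2*(37 + 1/2)/2)*37 = (2*(½)*(37 + ½))*37 = (2*(½)*(75/2))*37 = (75/2)*37 = 2775/2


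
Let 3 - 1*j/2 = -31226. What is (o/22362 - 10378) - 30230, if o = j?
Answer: -454006819/11181 ≈ -40605.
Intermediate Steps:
j = 62458 (j = 6 - 2*(-31226) = 6 + 62452 = 62458)
o = 62458
(o/22362 - 10378) - 30230 = (62458/22362 - 10378) - 30230 = (62458*(1/22362) - 10378) - 30230 = (31229/11181 - 10378) - 30230 = -116005189/11181 - 30230 = -454006819/11181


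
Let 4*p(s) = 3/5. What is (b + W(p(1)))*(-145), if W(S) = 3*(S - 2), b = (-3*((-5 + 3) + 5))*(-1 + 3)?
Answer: 13659/4 ≈ 3414.8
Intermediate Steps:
p(s) = 3/20 (p(s) = (3/5)/4 = (3*(⅕))/4 = (¼)*(⅗) = 3/20)
b = -18 (b = -3*(-2 + 5)*2 = -3*3*2 = -9*2 = -18)
W(S) = -6 + 3*S (W(S) = 3*(-2 + S) = -6 + 3*S)
(b + W(p(1)))*(-145) = (-18 + (-6 + 3*(3/20)))*(-145) = (-18 + (-6 + 9/20))*(-145) = (-18 - 111/20)*(-145) = -471/20*(-145) = 13659/4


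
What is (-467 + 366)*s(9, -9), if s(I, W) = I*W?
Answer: 8181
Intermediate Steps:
(-467 + 366)*s(9, -9) = (-467 + 366)*(9*(-9)) = -101*(-81) = 8181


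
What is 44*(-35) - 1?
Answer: -1541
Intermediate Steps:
44*(-35) - 1 = -1540 - 1 = -1541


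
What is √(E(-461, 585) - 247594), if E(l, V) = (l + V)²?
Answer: 3*I*√25802 ≈ 481.89*I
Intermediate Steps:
E(l, V) = (V + l)²
√(E(-461, 585) - 247594) = √((585 - 461)² - 247594) = √(124² - 247594) = √(15376 - 247594) = √(-232218) = 3*I*√25802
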